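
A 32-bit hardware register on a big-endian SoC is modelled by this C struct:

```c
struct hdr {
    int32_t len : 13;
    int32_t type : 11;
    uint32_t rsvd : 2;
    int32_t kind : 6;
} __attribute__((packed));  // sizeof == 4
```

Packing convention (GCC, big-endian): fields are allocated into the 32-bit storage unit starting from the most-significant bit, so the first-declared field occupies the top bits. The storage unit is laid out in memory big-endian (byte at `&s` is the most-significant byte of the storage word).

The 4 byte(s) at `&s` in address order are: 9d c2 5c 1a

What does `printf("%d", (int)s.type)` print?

[0]=0x9d [1]=0xc2 [2]=0x5c [3]=0x1a (big-endian) → word 0x9dc25c1a
len [19+:13] = (word>>19) & 0x1fff = 5048
type [8+:11] = (word>>8) & 0x7ff = 604  ←
rsvd [6+:2] = (word>>6) & 0x3 = 0
kind [0+:6] = (word>>0) & 0x3f = 26
type signed 11b, MSB=0: value = 604

604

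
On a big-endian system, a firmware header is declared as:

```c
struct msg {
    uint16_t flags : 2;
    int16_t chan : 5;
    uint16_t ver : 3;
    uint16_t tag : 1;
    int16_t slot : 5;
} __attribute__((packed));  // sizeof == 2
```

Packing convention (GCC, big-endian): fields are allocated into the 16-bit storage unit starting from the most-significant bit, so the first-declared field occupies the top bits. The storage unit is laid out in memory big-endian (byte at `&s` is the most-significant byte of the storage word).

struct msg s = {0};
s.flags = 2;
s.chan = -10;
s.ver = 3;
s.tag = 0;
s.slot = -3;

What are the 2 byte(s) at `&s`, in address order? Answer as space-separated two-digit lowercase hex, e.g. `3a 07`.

ac dd

[14+:2] flags=2 & 0x3 = 0x2; word=0x8000
[9+:5] chan=-10 & 0x1f = 0x16; word=0xac00
[6+:3] ver=3 & 0x7 = 0x3; word=0xacc0
[5+:1] tag=0 & 0x1 = 0x0; word=0xacc0
[0+:5] slot=-3 & 0x1f = 0x1d; word=0xacdd
word = 0xacdd → big-endian bytes:
  [0]=0xac  [1]=0xdd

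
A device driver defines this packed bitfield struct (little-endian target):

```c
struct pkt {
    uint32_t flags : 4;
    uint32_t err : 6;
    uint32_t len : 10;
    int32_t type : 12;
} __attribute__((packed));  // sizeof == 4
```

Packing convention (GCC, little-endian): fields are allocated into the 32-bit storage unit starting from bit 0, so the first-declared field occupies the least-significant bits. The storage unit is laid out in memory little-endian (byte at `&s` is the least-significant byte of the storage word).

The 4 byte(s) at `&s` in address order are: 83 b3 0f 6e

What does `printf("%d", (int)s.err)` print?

56

[0]=0x83 [1]=0xb3 [2]=0x0f [3]=0x6e (little-endian) → word 0x6e0fb383
flags [0+:4] = (word>>0) & 0xf = 3
err [4+:6] = (word>>4) & 0x3f = 56  ←
len [10+:10] = (word>>10) & 0x3ff = 1004
type [20+:12] = (word>>20) & 0xfff = 1760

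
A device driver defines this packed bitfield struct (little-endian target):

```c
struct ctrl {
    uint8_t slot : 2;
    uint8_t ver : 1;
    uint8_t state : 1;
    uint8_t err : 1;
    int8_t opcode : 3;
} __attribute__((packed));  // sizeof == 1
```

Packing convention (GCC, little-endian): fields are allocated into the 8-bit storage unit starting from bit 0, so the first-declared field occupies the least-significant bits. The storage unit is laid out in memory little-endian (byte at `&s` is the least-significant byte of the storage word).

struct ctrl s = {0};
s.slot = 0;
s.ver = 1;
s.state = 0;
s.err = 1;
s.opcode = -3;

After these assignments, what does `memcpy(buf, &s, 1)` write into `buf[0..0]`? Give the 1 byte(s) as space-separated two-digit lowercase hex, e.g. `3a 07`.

b4

slot:2 = 0 → 0x0 << 0 → word 0x00
ver:1 = 1 → 0x1 << 2 → word 0x04
state:1 = 0 → 0x0 << 3 → word 0x04
err:1 = 1 → 0x1 << 4 → word 0x14
opcode:3 = -3 → 0x5 << 5 → word 0xb4
word = 0xb4 → little-endian bytes:
  [0]=0xb4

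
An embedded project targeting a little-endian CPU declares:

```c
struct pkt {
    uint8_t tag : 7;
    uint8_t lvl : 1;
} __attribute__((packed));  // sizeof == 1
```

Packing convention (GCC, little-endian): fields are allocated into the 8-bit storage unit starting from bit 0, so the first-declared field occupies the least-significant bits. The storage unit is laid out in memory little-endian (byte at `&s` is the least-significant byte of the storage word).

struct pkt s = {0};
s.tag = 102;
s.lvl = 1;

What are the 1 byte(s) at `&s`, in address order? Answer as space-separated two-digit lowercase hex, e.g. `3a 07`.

tag (7b) val=102 bits=0x66 at bit 0: 0x66
lvl (1b) val=1 bits=0x1 at bit 7: 0xe6
word = 0xe6 → little-endian bytes:
  [0]=0xe6

e6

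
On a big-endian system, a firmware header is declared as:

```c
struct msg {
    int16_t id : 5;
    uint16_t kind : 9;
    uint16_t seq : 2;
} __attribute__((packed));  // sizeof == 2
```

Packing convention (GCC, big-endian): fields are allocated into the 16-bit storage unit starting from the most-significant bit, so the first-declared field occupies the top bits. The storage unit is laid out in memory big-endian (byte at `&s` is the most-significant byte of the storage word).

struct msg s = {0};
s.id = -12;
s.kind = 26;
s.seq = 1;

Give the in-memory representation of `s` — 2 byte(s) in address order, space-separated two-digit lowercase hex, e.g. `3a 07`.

a0 69

id:5 = -12 → 0x14 << 11 → word 0xa000
kind:9 = 26 → 0x1a << 2 → word 0xa068
seq:2 = 1 → 0x1 << 0 → word 0xa069
word = 0xa069 → big-endian bytes:
  [0]=0xa0  [1]=0x69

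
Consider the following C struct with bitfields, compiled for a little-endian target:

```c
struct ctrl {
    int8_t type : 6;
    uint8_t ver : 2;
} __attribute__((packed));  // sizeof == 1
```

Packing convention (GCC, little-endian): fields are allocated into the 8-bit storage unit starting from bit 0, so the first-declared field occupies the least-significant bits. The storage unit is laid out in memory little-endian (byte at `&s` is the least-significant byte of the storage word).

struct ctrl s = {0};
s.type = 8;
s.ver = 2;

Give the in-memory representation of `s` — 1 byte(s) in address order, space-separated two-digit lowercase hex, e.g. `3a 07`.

88

type (6b) val=8 bits=0x8 at bit 0: 0x08
ver (2b) val=2 bits=0x2 at bit 6: 0x88
word = 0x88 → little-endian bytes:
  [0]=0x88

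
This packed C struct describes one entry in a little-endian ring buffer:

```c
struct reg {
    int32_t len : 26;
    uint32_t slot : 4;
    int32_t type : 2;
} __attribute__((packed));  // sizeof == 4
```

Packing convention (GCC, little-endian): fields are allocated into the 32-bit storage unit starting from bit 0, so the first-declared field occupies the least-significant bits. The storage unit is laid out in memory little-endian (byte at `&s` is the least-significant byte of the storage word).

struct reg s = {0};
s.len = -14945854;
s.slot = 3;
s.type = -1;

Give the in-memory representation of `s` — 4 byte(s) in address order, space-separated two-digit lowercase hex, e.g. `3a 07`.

c2 f1 1b cf

len (26b) val=-14945854 bits=0x31bf1c2 at bit 0: 0x031bf1c2
slot (4b) val=3 bits=0x3 at bit 26: 0x0f1bf1c2
type (2b) val=-1 bits=0x3 at bit 30: 0xcf1bf1c2
word = 0xcf1bf1c2 → little-endian bytes:
  [0]=0xc2  [1]=0xf1  [2]=0x1b  [3]=0xcf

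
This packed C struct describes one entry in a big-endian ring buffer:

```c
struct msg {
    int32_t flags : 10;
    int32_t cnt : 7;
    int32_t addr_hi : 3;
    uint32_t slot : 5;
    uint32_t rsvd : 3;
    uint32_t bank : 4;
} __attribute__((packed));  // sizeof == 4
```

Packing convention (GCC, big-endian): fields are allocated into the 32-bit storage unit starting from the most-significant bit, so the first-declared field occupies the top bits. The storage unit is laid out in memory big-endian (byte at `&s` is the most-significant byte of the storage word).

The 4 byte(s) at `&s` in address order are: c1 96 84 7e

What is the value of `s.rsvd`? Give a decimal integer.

7

[0]=0xc1 [1]=0x96 [2]=0x84 [3]=0x7e (big-endian) → word 0xc196847e
flags [22+:10] = (word>>22) & 0x3ff = 774
cnt [15+:7] = (word>>15) & 0x7f = 45
addr_hi [12+:3] = (word>>12) & 0x7 = 0
slot [7+:5] = (word>>7) & 0x1f = 8
rsvd [4+:3] = (word>>4) & 0x7 = 7  ←
bank [0+:4] = (word>>0) & 0xf = 14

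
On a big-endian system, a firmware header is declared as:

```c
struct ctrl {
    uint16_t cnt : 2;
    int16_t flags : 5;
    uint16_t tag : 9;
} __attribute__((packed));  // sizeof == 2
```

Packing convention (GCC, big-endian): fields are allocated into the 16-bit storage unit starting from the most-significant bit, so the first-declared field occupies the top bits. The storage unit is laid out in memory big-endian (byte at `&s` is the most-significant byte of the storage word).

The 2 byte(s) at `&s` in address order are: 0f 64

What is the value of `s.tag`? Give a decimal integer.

[0]=0x0f [1]=0x64 (big-endian) → word 0x0f64
cnt [14+:2] = (word>>14) & 0x3 = 0
flags [9+:5] = (word>>9) & 0x1f = 7
tag [0+:9] = (word>>0) & 0x1ff = 356  ←

356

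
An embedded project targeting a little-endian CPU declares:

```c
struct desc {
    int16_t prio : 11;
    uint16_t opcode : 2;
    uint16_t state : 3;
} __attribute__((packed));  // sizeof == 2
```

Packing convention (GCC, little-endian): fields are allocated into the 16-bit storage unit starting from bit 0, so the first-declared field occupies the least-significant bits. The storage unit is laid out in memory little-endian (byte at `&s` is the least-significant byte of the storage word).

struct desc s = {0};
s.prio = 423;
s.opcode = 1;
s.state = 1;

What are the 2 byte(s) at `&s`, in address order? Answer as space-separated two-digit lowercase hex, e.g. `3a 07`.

a7 29

prio:11 = 423 → 0x1a7 << 0 → word 0x01a7
opcode:2 = 1 → 0x1 << 11 → word 0x09a7
state:3 = 1 → 0x1 << 13 → word 0x29a7
word = 0x29a7 → little-endian bytes:
  [0]=0xa7  [1]=0x29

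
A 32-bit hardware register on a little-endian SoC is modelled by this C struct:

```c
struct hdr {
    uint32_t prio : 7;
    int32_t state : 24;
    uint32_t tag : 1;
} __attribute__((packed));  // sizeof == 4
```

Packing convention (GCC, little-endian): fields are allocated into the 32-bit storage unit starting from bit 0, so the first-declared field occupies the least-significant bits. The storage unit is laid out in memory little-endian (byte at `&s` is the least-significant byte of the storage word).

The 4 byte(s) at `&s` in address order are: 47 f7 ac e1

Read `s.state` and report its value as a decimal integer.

-3974674

[0]=0x47 [1]=0xf7 [2]=0xac [3]=0xe1 (little-endian) → word 0xe1acf747
prio [0+:7] = (word>>0) & 0x7f = 71
state [7+:24] = (word>>7) & 0xffffff = 12802542  ←
tag [31+:1] = (word>>31) & 0x1 = 1
state signed 24b, MSB=1: 12802542 - 16777216 = -3974674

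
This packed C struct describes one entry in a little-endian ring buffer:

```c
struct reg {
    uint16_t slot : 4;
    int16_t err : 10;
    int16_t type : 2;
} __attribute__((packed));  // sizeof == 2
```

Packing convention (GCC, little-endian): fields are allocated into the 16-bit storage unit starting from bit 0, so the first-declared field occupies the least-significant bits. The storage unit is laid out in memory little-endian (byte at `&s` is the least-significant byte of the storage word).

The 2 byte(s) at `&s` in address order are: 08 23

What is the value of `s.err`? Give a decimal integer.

-464

[0]=0x08 [1]=0x23 (little-endian) → word 0x2308
slot [0+:4] = (word>>0) & 0xf = 8
err [4+:10] = (word>>4) & 0x3ff = 560  ←
type [14+:2] = (word>>14) & 0x3 = 0
err signed 10b, MSB=1: 560 - 1024 = -464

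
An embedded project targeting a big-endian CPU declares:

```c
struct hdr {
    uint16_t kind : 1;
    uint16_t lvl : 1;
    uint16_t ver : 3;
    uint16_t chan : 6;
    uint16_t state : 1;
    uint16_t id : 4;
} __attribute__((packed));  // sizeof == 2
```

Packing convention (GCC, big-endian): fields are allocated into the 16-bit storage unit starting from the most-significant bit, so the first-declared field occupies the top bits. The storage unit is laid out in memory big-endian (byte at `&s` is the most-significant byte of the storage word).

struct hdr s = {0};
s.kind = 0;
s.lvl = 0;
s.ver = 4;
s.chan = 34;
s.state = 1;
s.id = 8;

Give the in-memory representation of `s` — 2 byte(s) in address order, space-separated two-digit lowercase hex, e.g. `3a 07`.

kind (1b) val=0 bits=0x0 at bit 15: 0x0000
lvl (1b) val=0 bits=0x0 at bit 14: 0x0000
ver (3b) val=4 bits=0x4 at bit 11: 0x2000
chan (6b) val=34 bits=0x22 at bit 5: 0x2440
state (1b) val=1 bits=0x1 at bit 4: 0x2450
id (4b) val=8 bits=0x8 at bit 0: 0x2458
word = 0x2458 → big-endian bytes:
  [0]=0x24  [1]=0x58

24 58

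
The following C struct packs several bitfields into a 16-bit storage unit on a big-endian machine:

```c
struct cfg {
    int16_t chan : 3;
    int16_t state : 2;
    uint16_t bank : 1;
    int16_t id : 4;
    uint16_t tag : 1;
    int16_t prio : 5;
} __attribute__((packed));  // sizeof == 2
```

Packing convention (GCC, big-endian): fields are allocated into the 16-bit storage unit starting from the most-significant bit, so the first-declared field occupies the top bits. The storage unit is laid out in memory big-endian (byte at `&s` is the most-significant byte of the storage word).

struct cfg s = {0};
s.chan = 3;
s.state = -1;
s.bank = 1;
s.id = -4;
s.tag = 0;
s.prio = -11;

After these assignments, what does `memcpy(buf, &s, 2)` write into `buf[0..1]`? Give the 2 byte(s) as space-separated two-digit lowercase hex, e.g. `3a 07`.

7f 15

chan:3 = 3 → 0x3 << 13 → word 0x6000
state:2 = -1 → 0x3 << 11 → word 0x7800
bank:1 = 1 → 0x1 << 10 → word 0x7c00
id:4 = -4 → 0xc << 6 → word 0x7f00
tag:1 = 0 → 0x0 << 5 → word 0x7f00
prio:5 = -11 → 0x15 << 0 → word 0x7f15
word = 0x7f15 → big-endian bytes:
  [0]=0x7f  [1]=0x15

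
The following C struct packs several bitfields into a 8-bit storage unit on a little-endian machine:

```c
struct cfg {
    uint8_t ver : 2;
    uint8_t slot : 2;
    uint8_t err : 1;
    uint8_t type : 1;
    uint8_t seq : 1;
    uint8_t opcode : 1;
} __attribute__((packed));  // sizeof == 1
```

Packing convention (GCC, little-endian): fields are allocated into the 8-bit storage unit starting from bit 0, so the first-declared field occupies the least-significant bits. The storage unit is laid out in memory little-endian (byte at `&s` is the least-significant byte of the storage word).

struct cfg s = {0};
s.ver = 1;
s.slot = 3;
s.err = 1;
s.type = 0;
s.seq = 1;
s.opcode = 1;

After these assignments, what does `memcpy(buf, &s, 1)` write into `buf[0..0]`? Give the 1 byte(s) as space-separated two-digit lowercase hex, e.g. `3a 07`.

dd

ver (2b) val=1 bits=0x1 at bit 0: 0x01
slot (2b) val=3 bits=0x3 at bit 2: 0x0d
err (1b) val=1 bits=0x1 at bit 4: 0x1d
type (1b) val=0 bits=0x0 at bit 5: 0x1d
seq (1b) val=1 bits=0x1 at bit 6: 0x5d
opcode (1b) val=1 bits=0x1 at bit 7: 0xdd
word = 0xdd → little-endian bytes:
  [0]=0xdd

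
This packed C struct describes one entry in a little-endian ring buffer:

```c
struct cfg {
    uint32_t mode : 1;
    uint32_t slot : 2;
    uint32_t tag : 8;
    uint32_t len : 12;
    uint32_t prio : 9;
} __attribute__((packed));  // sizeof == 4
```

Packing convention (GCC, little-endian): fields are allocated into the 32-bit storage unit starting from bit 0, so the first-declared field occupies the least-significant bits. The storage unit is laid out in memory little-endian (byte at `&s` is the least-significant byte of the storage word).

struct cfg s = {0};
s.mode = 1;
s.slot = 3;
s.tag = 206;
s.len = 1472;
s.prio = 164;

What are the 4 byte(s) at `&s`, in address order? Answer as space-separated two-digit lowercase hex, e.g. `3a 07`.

77 06 2e 52

mode:1 = 1 → 0x1 << 0 → word 0x00000001
slot:2 = 3 → 0x3 << 1 → word 0x00000007
tag:8 = 206 → 0xce << 3 → word 0x00000677
len:12 = 1472 → 0x5c0 << 11 → word 0x002e0677
prio:9 = 164 → 0xa4 << 23 → word 0x522e0677
word = 0x522e0677 → little-endian bytes:
  [0]=0x77  [1]=0x06  [2]=0x2e  [3]=0x52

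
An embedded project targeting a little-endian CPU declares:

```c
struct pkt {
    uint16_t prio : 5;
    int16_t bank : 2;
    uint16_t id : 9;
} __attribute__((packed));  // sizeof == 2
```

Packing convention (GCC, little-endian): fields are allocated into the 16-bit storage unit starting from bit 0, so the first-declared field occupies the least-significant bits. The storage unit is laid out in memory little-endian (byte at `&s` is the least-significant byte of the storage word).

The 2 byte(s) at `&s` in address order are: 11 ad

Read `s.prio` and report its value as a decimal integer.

17

[0]=0x11 [1]=0xad (little-endian) → word 0xad11
prio:5 @ bit 0 → (0xad11>>0)&0x1f = 0x11  ←
bank:2 @ bit 5 → (0xad11>>5)&0x3 = 0x0
id:9 @ bit 7 → (0xad11>>7)&0x1ff = 0x15a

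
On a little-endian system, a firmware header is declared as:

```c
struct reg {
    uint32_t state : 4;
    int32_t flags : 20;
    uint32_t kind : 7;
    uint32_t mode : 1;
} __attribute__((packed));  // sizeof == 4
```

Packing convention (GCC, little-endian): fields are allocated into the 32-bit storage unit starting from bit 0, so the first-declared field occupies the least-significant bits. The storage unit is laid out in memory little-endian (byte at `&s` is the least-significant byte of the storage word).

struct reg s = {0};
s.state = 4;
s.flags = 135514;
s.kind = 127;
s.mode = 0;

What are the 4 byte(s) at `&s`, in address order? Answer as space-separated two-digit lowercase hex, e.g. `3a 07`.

state (4b) val=4 bits=0x4 at bit 0: 0x00000004
flags (20b) val=135514 bits=0x2115a at bit 4: 0x002115a4
kind (7b) val=127 bits=0x7f at bit 24: 0x7f2115a4
mode (1b) val=0 bits=0x0 at bit 31: 0x7f2115a4
word = 0x7f2115a4 → little-endian bytes:
  [0]=0xa4  [1]=0x15  [2]=0x21  [3]=0x7f

a4 15 21 7f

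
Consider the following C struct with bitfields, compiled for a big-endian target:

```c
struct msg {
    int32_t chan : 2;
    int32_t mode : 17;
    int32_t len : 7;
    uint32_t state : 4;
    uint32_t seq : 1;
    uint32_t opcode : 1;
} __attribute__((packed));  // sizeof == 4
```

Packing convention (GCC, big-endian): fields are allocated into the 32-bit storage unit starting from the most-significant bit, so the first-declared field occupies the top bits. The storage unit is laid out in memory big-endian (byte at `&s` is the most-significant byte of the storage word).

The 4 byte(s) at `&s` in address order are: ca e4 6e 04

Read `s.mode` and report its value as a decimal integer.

[0]=0xca [1]=0xe4 [2]=0x6e [3]=0x04 (big-endian) → word 0xcae46e04
chan [30+:2] = (word>>30) & 0x3 = 3
mode [13+:17] = (word>>13) & 0x1ffff = 22307  ←
len [6+:7] = (word>>6) & 0x7f = 56
state [2+:4] = (word>>2) & 0xf = 1
seq [1+:1] = (word>>1) & 0x1 = 0
opcode [0+:1] = (word>>0) & 0x1 = 0
mode signed 17b, MSB=0: value = 22307

22307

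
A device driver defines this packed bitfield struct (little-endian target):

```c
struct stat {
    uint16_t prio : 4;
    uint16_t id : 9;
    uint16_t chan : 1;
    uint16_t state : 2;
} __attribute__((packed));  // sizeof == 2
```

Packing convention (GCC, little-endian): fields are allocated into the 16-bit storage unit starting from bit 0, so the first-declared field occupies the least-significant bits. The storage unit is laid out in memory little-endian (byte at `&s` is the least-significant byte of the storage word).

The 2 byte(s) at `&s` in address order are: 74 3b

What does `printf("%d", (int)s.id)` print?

439

[0]=0x74 [1]=0x3b (little-endian) → word 0x3b74
prio:4 @ bit 0 → (0x3b74>>0)&0xf = 0x4
id:9 @ bit 4 → (0x3b74>>4)&0x1ff = 0x1b7  ←
chan:1 @ bit 13 → (0x3b74>>13)&0x1 = 0x1
state:2 @ bit 14 → (0x3b74>>14)&0x3 = 0x0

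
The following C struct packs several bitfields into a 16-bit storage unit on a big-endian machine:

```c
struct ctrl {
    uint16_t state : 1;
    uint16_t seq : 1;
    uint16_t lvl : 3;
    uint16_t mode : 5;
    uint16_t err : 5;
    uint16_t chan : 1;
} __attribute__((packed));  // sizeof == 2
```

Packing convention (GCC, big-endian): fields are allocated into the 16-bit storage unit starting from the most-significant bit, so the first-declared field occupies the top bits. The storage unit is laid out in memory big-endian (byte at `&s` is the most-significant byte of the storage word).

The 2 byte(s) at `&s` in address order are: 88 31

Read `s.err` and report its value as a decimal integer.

[0]=0x88 [1]=0x31 (big-endian) → word 0x8831
state:1 @ bit 15 → (0x8831>>15)&0x1 = 0x1
seq:1 @ bit 14 → (0x8831>>14)&0x1 = 0x0
lvl:3 @ bit 11 → (0x8831>>11)&0x7 = 0x1
mode:5 @ bit 6 → (0x8831>>6)&0x1f = 0x0
err:5 @ bit 1 → (0x8831>>1)&0x1f = 0x18  ←
chan:1 @ bit 0 → (0x8831>>0)&0x1 = 0x1

24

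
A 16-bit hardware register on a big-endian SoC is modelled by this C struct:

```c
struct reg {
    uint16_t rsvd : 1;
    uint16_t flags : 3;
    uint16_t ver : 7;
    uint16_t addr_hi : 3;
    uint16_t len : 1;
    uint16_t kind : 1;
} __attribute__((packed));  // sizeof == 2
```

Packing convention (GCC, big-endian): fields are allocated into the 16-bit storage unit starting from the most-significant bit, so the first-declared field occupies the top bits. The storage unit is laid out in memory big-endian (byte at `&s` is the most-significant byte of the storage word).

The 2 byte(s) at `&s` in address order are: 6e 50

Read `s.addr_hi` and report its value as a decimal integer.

4

[0]=0x6e [1]=0x50 (big-endian) → word 0x6e50
rsvd [15+:1] = (word>>15) & 0x1 = 0
flags [12+:3] = (word>>12) & 0x7 = 6
ver [5+:7] = (word>>5) & 0x7f = 114
addr_hi [2+:3] = (word>>2) & 0x7 = 4  ←
len [1+:1] = (word>>1) & 0x1 = 0
kind [0+:1] = (word>>0) & 0x1 = 0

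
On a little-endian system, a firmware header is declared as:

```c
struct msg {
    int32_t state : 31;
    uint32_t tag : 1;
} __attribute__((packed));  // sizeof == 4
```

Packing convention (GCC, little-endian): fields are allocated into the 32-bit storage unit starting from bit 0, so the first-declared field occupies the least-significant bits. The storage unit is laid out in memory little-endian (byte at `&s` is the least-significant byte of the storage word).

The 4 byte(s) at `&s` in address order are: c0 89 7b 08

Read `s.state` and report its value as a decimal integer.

142313920

[0]=0xc0 [1]=0x89 [2]=0x7b [3]=0x08 (little-endian) → word 0x087b89c0
state [0+:31] = (word>>0) & 0x7fffffff = 142313920  ←
tag [31+:1] = (word>>31) & 0x1 = 0
state signed 31b, MSB=0: value = 142313920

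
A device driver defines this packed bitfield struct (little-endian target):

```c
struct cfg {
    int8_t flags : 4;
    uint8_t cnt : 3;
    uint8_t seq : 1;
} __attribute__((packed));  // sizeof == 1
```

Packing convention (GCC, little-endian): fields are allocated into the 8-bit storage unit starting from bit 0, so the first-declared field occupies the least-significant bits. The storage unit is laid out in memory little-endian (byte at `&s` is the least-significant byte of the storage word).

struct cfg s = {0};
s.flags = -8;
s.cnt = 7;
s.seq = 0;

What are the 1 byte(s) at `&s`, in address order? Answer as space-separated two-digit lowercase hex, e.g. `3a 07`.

[0+:4] flags=-8 & 0xf = 0x8; word=0x08
[4+:3] cnt=7 & 0x7 = 0x7; word=0x78
[7+:1] seq=0 & 0x1 = 0x0; word=0x78
word = 0x78 → little-endian bytes:
  [0]=0x78

78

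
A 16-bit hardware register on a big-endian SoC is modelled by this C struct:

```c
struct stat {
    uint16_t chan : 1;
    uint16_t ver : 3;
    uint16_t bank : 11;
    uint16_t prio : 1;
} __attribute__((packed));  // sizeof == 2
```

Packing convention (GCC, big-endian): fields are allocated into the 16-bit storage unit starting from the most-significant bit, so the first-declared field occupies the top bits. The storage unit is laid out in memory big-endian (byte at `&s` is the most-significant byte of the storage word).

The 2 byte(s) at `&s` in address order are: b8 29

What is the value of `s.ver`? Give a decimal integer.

[0]=0xb8 [1]=0x29 (big-endian) → word 0xb829
chan:1 @ bit 15 → (0xb829>>15)&0x1 = 0x1
ver:3 @ bit 12 → (0xb829>>12)&0x7 = 0x3  ←
bank:11 @ bit 1 → (0xb829>>1)&0x7ff = 0x414
prio:1 @ bit 0 → (0xb829>>0)&0x1 = 0x1

3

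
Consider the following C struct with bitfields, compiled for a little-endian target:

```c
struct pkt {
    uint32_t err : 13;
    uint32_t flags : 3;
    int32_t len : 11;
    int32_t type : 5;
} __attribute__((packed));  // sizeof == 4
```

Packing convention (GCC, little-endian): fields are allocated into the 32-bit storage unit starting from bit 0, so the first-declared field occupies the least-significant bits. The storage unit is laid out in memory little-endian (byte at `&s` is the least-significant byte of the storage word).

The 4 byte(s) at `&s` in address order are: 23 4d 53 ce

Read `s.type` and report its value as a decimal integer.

[0]=0x23 [1]=0x4d [2]=0x53 [3]=0xce (little-endian) → word 0xce534d23
err [0+:13] = (word>>0) & 0x1fff = 3363
flags [13+:3] = (word>>13) & 0x7 = 2
len [16+:11] = (word>>16) & 0x7ff = 1619
type [27+:5] = (word>>27) & 0x1f = 25  ←
type signed 5b, MSB=1: 25 - 32 = -7

-7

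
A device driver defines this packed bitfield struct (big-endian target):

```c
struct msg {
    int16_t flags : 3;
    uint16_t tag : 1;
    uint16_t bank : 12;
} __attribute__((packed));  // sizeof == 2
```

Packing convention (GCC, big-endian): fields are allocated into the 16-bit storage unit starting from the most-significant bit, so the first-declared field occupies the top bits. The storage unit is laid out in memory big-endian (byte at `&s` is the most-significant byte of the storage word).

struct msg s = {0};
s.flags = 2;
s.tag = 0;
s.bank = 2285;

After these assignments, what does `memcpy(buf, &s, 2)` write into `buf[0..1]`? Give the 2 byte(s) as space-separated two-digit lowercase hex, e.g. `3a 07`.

48 ed

flags (3b) val=2 bits=0x2 at bit 13: 0x4000
tag (1b) val=0 bits=0x0 at bit 12: 0x4000
bank (12b) val=2285 bits=0x8ed at bit 0: 0x48ed
word = 0x48ed → big-endian bytes:
  [0]=0x48  [1]=0xed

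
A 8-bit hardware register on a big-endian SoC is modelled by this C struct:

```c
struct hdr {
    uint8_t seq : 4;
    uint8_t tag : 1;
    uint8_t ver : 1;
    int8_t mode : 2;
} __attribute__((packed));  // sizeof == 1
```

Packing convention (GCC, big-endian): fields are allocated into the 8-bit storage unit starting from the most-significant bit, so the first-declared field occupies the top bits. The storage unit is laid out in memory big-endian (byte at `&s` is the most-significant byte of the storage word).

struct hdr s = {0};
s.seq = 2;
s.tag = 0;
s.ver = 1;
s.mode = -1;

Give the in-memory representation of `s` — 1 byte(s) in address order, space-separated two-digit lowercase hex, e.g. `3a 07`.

27

[4+:4] seq=2 & 0xf = 0x2; word=0x20
[3+:1] tag=0 & 0x1 = 0x0; word=0x20
[2+:1] ver=1 & 0x1 = 0x1; word=0x24
[0+:2] mode=-1 & 0x3 = 0x3; word=0x27
word = 0x27 → big-endian bytes:
  [0]=0x27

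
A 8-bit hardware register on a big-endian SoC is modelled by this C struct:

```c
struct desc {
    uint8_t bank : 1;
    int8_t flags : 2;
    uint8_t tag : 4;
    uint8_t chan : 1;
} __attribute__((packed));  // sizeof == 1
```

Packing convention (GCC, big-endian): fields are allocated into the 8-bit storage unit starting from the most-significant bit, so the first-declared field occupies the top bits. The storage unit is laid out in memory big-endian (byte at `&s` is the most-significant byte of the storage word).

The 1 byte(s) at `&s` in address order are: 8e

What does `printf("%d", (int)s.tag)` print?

[0]=0x8e (big-endian) → word 0x8e
bank:1 @ bit 7 → (0x8e>>7)&0x1 = 0x1
flags:2 @ bit 5 → (0x8e>>5)&0x3 = 0x0
tag:4 @ bit 1 → (0x8e>>1)&0xf = 0x7  ←
chan:1 @ bit 0 → (0x8e>>0)&0x1 = 0x0

7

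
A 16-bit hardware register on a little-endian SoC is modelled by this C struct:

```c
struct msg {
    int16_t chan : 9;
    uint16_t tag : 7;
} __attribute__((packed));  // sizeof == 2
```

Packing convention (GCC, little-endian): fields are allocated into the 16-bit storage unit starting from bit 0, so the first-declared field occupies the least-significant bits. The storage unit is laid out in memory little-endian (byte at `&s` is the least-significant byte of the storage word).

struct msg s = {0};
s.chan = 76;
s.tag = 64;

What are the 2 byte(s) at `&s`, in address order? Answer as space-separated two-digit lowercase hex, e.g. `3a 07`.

chan:9 = 76 → 0x4c << 0 → word 0x004c
tag:7 = 64 → 0x40 << 9 → word 0x804c
word = 0x804c → little-endian bytes:
  [0]=0x4c  [1]=0x80

4c 80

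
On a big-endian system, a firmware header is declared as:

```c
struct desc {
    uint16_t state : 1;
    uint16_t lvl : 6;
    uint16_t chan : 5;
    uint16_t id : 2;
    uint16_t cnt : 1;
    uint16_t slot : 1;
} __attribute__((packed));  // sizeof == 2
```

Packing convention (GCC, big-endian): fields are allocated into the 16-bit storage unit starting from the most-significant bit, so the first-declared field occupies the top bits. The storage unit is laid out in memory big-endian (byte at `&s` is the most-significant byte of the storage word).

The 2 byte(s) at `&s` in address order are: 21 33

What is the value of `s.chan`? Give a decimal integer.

[0]=0x21 [1]=0x33 (big-endian) → word 0x2133
state:1 @ bit 15 → (0x2133>>15)&0x1 = 0x0
lvl:6 @ bit 9 → (0x2133>>9)&0x3f = 0x10
chan:5 @ bit 4 → (0x2133>>4)&0x1f = 0x13  ←
id:2 @ bit 2 → (0x2133>>2)&0x3 = 0x0
cnt:1 @ bit 1 → (0x2133>>1)&0x1 = 0x1
slot:1 @ bit 0 → (0x2133>>0)&0x1 = 0x1

19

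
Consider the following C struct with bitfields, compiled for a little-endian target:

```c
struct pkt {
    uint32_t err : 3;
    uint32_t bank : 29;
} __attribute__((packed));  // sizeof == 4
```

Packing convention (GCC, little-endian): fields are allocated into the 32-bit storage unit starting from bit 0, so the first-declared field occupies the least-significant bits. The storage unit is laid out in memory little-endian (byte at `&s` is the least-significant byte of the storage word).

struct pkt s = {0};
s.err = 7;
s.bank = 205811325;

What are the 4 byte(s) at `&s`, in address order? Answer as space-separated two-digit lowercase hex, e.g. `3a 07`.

[0+:3] err=7 & 0x7 = 0x7; word=0x00000007
[3+:29] bank=205811325 & 0x1fffffff = 0xc446e7d; word=0x622373ef
word = 0x622373ef → little-endian bytes:
  [0]=0xef  [1]=0x73  [2]=0x23  [3]=0x62

ef 73 23 62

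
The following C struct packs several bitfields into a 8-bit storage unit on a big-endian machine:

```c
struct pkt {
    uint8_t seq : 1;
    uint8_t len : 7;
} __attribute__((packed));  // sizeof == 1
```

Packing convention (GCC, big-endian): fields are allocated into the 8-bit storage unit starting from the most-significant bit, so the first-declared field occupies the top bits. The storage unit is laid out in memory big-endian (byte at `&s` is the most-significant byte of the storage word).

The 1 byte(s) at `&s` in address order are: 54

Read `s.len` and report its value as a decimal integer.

[0]=0x54 (big-endian) → word 0x54
seq [7+:1] = (word>>7) & 0x1 = 0
len [0+:7] = (word>>0) & 0x7f = 84  ←

84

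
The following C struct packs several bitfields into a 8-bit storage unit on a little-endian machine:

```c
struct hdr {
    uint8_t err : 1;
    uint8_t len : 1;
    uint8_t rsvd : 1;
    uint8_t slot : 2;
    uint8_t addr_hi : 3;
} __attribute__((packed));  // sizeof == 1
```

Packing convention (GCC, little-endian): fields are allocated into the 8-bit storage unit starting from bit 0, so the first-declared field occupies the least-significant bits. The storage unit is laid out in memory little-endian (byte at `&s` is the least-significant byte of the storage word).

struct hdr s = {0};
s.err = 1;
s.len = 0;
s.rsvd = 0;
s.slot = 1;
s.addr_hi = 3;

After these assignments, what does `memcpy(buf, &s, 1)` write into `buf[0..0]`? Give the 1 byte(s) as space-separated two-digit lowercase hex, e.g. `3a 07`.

69

[0+:1] err=1 & 0x1 = 0x1; word=0x01
[1+:1] len=0 & 0x1 = 0x0; word=0x01
[2+:1] rsvd=0 & 0x1 = 0x0; word=0x01
[3+:2] slot=1 & 0x3 = 0x1; word=0x09
[5+:3] addr_hi=3 & 0x7 = 0x3; word=0x69
word = 0x69 → little-endian bytes:
  [0]=0x69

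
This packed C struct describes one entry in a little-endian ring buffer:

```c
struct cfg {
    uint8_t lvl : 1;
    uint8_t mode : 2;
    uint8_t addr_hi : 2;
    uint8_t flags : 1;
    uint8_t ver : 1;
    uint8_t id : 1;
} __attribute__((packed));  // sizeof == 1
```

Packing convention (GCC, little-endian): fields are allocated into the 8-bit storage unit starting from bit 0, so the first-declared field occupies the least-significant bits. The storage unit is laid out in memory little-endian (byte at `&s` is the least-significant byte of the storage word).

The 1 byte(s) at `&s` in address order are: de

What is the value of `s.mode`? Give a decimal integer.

[0]=0xde (little-endian) → word 0xde
lvl [0+:1] = (word>>0) & 0x1 = 0
mode [1+:2] = (word>>1) & 0x3 = 3  ←
addr_hi [3+:2] = (word>>3) & 0x3 = 3
flags [5+:1] = (word>>5) & 0x1 = 0
ver [6+:1] = (word>>6) & 0x1 = 1
id [7+:1] = (word>>7) & 0x1 = 1

3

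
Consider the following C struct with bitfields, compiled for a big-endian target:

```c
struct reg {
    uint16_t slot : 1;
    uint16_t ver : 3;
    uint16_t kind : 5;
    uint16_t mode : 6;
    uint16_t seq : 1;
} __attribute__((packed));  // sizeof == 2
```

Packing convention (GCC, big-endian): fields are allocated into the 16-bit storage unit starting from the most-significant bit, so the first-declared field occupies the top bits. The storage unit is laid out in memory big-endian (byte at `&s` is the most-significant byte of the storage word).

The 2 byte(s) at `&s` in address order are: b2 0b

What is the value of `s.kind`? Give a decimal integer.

[0]=0xb2 [1]=0x0b (big-endian) → word 0xb20b
slot [15+:1] = (word>>15) & 0x1 = 1
ver [12+:3] = (word>>12) & 0x7 = 3
kind [7+:5] = (word>>7) & 0x1f = 4  ←
mode [1+:6] = (word>>1) & 0x3f = 5
seq [0+:1] = (word>>0) & 0x1 = 1

4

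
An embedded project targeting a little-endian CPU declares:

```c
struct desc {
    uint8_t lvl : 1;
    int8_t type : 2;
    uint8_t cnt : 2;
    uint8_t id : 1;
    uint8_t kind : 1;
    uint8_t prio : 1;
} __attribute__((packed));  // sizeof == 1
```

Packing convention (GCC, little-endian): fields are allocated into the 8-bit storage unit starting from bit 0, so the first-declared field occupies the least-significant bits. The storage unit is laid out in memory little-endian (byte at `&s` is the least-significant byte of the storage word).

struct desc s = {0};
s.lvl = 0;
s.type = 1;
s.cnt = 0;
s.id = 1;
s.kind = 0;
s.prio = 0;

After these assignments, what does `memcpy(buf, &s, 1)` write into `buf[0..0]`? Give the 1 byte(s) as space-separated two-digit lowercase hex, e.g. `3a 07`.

lvl:1 = 0 → 0x0 << 0 → word 0x00
type:2 = 1 → 0x1 << 1 → word 0x02
cnt:2 = 0 → 0x0 << 3 → word 0x02
id:1 = 1 → 0x1 << 5 → word 0x22
kind:1 = 0 → 0x0 << 6 → word 0x22
prio:1 = 0 → 0x0 << 7 → word 0x22
word = 0x22 → little-endian bytes:
  [0]=0x22

22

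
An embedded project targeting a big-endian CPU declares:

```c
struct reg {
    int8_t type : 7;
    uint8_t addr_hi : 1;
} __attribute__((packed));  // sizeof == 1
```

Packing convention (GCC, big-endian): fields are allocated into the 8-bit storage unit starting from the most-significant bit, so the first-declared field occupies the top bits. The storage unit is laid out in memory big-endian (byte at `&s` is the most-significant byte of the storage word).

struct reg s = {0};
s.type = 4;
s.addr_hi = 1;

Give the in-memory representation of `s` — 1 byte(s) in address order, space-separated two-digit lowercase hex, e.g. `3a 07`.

09

[1+:7] type=4 & 0x7f = 0x4; word=0x08
[0+:1] addr_hi=1 & 0x1 = 0x1; word=0x09
word = 0x09 → big-endian bytes:
  [0]=0x09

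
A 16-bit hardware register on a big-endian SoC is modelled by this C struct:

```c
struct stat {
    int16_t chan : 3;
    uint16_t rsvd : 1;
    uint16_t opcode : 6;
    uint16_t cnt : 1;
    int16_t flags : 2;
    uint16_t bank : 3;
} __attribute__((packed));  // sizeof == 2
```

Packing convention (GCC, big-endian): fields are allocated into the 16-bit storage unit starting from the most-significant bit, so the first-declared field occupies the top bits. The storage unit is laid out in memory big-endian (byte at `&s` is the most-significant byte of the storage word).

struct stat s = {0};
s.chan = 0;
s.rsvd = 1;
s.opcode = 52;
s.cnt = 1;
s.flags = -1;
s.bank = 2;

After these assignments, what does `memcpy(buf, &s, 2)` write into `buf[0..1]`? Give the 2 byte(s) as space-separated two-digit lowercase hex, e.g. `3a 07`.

1d 3a

[13+:3] chan=0 & 0x7 = 0x0; word=0x0000
[12+:1] rsvd=1 & 0x1 = 0x1; word=0x1000
[6+:6] opcode=52 & 0x3f = 0x34; word=0x1d00
[5+:1] cnt=1 & 0x1 = 0x1; word=0x1d20
[3+:2] flags=-1 & 0x3 = 0x3; word=0x1d38
[0+:3] bank=2 & 0x7 = 0x2; word=0x1d3a
word = 0x1d3a → big-endian bytes:
  [0]=0x1d  [1]=0x3a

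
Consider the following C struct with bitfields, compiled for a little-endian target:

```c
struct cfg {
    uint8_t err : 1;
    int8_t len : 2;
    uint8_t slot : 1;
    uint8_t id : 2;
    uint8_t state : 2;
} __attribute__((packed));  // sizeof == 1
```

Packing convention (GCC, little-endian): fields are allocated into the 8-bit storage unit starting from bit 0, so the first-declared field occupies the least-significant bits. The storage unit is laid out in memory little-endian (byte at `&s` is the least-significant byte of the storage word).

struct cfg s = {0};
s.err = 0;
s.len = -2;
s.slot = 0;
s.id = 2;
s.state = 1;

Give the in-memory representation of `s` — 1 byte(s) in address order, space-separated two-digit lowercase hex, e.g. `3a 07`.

err:1 = 0 → 0x0 << 0 → word 0x00
len:2 = -2 → 0x2 << 1 → word 0x04
slot:1 = 0 → 0x0 << 3 → word 0x04
id:2 = 2 → 0x2 << 4 → word 0x24
state:2 = 1 → 0x1 << 6 → word 0x64
word = 0x64 → little-endian bytes:
  [0]=0x64

64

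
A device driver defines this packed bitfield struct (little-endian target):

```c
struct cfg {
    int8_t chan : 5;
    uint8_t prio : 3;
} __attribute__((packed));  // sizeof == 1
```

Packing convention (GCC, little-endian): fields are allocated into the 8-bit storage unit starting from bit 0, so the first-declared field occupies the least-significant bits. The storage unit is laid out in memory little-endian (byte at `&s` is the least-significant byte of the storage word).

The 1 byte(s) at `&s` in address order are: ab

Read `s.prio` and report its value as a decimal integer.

5

[0]=0xab (little-endian) → word 0xab
chan:5 @ bit 0 → (0xab>>0)&0x1f = 0xb
prio:3 @ bit 5 → (0xab>>5)&0x7 = 0x5  ←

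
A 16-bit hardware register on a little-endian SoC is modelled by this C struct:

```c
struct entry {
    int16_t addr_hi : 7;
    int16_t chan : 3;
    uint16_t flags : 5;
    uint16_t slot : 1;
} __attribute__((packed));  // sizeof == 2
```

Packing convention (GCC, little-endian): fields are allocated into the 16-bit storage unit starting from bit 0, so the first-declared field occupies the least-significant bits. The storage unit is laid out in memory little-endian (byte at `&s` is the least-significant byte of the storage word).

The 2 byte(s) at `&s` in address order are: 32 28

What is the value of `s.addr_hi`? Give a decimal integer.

50

[0]=0x32 [1]=0x28 (little-endian) → word 0x2832
addr_hi [0+:7] = (word>>0) & 0x7f = 50  ←
chan [7+:3] = (word>>7) & 0x7 = 0
flags [10+:5] = (word>>10) & 0x1f = 10
slot [15+:1] = (word>>15) & 0x1 = 0
addr_hi signed 7b, MSB=0: value = 50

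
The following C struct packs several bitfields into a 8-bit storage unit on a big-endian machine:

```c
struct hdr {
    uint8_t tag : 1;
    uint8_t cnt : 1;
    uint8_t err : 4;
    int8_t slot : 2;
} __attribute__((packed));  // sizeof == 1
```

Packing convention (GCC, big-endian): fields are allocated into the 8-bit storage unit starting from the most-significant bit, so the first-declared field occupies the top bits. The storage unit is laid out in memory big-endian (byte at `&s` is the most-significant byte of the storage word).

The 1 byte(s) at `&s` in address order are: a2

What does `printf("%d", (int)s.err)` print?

[0]=0xa2 (big-endian) → word 0xa2
tag:1 @ bit 7 → (0xa2>>7)&0x1 = 0x1
cnt:1 @ bit 6 → (0xa2>>6)&0x1 = 0x0
err:4 @ bit 2 → (0xa2>>2)&0xf = 0x8  ←
slot:2 @ bit 0 → (0xa2>>0)&0x3 = 0x2

8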